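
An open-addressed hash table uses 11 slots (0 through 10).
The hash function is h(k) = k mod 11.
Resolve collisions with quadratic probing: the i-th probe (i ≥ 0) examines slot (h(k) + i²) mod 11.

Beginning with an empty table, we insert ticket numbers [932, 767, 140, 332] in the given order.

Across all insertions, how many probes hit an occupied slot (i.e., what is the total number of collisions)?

3

932: h=8 → slot 8
767: h=8, probe 8,9 → slot 9
140: h=8, probe 8,9,1 → slot 1
332: h=2 → slot 2
Table: [_, 140, 332, _, _, _, _, _, 932, 767, _]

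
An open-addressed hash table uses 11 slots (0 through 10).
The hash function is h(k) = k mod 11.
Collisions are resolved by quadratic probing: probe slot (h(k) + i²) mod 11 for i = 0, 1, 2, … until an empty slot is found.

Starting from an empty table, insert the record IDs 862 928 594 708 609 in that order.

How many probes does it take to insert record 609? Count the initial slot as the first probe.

4

Insert 862: h=4, slot 4 empty → index 4.
Insert 928: h=4, slot 4 occupied → index 5.
Insert 594: h=0, slot 0 empty → index 0.
Insert 708: h=4, slots 4,5 occupied → index 8.
Insert 609: h=4, slots 4,5,8 occupied → index 2.
Table: [594, ., 609, ., 862, 928, ., ., 708, ., .]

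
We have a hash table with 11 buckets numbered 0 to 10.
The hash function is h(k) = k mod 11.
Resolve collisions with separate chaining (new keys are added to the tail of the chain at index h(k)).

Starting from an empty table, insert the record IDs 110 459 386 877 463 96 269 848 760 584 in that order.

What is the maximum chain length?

110 -> bucket 0
459 -> bucket 8
386 -> bucket 1
877 -> bucket 8 (collision)
463 -> bucket 1 (collision)
96 -> bucket 8 (collision)
269 -> bucket 5
848 -> bucket 1 (collision)
760 -> bucket 1 (collision)
584 -> bucket 1 (collision)
Final buckets:
0: 110
1: 386 -> 463 -> 848 -> 760 -> 584
2: .
3: .
4: .
5: 269
6: .
7: .
8: 459 -> 877 -> 96
9: .
10: .

5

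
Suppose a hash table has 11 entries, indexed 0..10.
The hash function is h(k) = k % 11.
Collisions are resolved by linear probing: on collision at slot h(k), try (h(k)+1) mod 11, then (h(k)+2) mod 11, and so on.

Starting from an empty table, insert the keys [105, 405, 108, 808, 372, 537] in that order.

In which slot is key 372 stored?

105: h=6 -> slot 6
405: h=9 -> slot 9
108: h=9, probe 9,10 -> slot 10
808: h=5 -> slot 5
372: h=9, probe 9,10,0 -> slot 0
537: h=9, probe 9,10,0,1 -> slot 1
Table: [372, 537, ∅, ∅, ∅, 808, 105, ∅, ∅, 405, 108]

0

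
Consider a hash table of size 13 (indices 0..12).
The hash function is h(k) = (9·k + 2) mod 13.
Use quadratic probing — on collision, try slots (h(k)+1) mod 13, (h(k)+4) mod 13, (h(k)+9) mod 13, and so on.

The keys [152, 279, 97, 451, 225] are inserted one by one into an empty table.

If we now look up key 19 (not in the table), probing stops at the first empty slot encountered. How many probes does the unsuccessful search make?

4

Insert 152: h=5, slot 5 empty → index 5.
Insert 279: h=4, slot 4 empty → index 4.
Insert 97: h=4, slots 4,5 occupied → index 8.
Insert 451: h=5, slot 5 occupied → index 6.
Insert 225: h=12, slot 12 empty → index 12.
Table: [-, -, -, -, 279, 152, 451, -, 97, -, -, -, 225]
Lookup 19: h=4, probe 4,5,8,0 → slot 0 empty, not found.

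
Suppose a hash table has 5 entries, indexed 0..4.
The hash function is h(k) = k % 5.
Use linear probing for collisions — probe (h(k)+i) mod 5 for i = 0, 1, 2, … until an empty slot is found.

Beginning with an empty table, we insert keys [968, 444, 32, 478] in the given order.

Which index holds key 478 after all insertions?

968 hashes to 3; slot 3 is free -> place at 3.
444 hashes to 4; slot 4 is free -> place at 4.
32 hashes to 2; slot 2 is free -> place at 2.
478 hashes to 3; 3,4 taken -> place at 0.
Table: [478, _, 32, 968, 444]

0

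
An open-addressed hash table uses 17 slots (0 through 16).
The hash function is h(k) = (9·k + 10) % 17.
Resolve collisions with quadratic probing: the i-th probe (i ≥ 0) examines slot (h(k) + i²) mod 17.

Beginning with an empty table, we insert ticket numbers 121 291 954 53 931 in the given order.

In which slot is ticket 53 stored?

121: h=11 -> slot 11
291: h=11, probe 11,12 -> slot 12
954: h=11, probe 11,12,15 -> slot 15
53: h=11, probe 11,12,15,3 -> slot 3
931: h=8 -> slot 8
Table: [., ., ., 53, ., ., ., ., 931, ., ., 121, 291, ., ., 954, .]

3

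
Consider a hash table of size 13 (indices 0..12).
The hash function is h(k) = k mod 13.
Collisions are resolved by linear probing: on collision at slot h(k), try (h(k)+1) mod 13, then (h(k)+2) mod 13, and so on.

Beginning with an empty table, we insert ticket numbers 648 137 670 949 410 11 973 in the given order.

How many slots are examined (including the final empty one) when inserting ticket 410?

3

648: h=11 → slot 11
137: h=7 → slot 7
670: h=7, probe 7,8 → slot 8
949: h=0 → slot 0
410: h=7, probe 7,8,9 → slot 9
11: h=11, probe 11,12 → slot 12
973: h=11, probe 11,12,0,1 → slot 1
Table: [949, 973, ∅, ∅, ∅, ∅, ∅, 137, 670, 410, ∅, 648, 11]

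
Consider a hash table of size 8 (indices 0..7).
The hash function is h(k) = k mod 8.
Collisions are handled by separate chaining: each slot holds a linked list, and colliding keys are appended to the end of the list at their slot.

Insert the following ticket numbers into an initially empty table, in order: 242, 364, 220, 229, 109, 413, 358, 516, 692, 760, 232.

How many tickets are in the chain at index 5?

3

242 → bucket 2
364 → bucket 4
220 → bucket 4 (collision)
229 → bucket 5
109 → bucket 5 (collision)
413 → bucket 5 (collision)
358 → bucket 6
516 → bucket 4 (collision)
692 → bucket 4 (collision)
760 → bucket 0
232 → bucket 0 (collision)
Final buckets:
0: 760 -> 232
1: —
2: 242
3: —
4: 364 -> 220 -> 516 -> 692
5: 229 -> 109 -> 413
6: 358
7: —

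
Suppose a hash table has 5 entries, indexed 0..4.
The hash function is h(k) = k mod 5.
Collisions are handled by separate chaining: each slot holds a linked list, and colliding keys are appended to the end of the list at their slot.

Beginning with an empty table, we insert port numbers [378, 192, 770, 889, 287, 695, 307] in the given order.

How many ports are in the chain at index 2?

3

Insert 378: h=3, bucket 3 empty → new chain.
Insert 192: h=2, bucket 2 empty → new chain.
Insert 770: h=0, bucket 0 empty → new chain.
Insert 889: h=4, bucket 4 empty → new chain.
Insert 287: h=2, bucket 2 nonempty → append to chain.
Insert 695: h=0, bucket 0 nonempty → append to chain.
Insert 307: h=2, bucket 2 nonempty → append to chain.
Final buckets:
0: 770 -> 695
1: —
2: 192 -> 287 -> 307
3: 378
4: 889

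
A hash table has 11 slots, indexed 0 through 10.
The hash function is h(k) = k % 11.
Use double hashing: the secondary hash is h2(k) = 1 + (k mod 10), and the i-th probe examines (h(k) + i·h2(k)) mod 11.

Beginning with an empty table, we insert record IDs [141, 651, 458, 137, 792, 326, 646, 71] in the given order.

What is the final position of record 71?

141: h=9 -> slot 9
651: h=2 -> slot 2
458: h=7 -> slot 7
137: h=5 -> slot 5
792: h=0 -> slot 0
326: h=7, h2=7, probe 7,3 -> slot 3
646: h=8 -> slot 8
71: h=5, h2=2, probe 5,7,9,0,2,4 -> slot 4
Table: [792, -, 651, 326, 71, 137, -, 458, 646, 141, -]

4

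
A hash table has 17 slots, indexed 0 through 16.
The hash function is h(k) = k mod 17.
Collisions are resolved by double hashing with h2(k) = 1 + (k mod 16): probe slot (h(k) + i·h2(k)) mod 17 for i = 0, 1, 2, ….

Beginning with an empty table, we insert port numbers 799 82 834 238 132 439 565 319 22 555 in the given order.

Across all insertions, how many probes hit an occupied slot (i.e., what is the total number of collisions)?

5

799: h=0 -> slot 0
82: h=14 -> slot 14
834: h=1 -> slot 1
238: h=0, h2=15, probe 0,15 -> slot 15
132: h=13 -> slot 13
439: h=14, h2=8, probe 14,5 -> slot 5
565: h=4 -> slot 4
319: h=13, h2=16, probe 13,12 -> slot 12
22: h=5, h2=7, probe 5,12,2 -> slot 2
555: h=11 -> slot 11
Table: [799, 834, 22, _, 565, 439, _, _, _, _, _, 555, 319, 132, 82, 238, _]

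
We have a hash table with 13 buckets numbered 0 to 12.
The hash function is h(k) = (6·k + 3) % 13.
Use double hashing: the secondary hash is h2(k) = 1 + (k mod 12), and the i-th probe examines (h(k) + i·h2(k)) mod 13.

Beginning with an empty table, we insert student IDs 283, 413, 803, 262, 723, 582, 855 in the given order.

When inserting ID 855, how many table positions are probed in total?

283 hashes to 11; slot 11 is free -> place at 11.
413 hashes to 11, h2=6; 11 taken -> place at 4.
803 hashes to 11, h2=12; 11 taken -> place at 10.
262 hashes to 2; slot 2 is free -> place at 2.
723 hashes to 12; slot 12 is free -> place at 12.
582 hashes to 11, h2=7; 11 taken -> place at 5.
855 hashes to 11, h2=4; 11,2 taken -> place at 6.
Table: [., ., 262, ., 413, 582, 855, ., ., ., 803, 283, 723]

3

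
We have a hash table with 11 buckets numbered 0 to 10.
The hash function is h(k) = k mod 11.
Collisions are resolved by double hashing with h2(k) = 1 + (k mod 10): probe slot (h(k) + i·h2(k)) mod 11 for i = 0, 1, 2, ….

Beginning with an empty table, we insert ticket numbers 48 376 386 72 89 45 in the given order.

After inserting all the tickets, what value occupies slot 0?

48: h=4 -> slot 4
376: h=2 -> slot 2
386: h=1 -> slot 1
72: h=6 -> slot 6
89: h=1, h2=10, probe 1,0 -> slot 0
45: h=1, h2=6, probe 1,7 -> slot 7
Table: [89, 386, 376, —, 48, —, 72, 45, —, —, —]

89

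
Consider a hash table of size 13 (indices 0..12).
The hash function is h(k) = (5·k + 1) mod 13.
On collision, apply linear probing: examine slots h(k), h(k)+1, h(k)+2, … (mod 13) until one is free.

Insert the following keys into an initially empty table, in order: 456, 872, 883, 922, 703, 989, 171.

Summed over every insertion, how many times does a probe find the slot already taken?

Insert 456: h=6, slot 6 empty → index 6.
Insert 872: h=6, slot 6 occupied → index 7.
Insert 883: h=9, slot 9 empty → index 9.
Insert 922: h=9, slot 9 occupied → index 10.
Insert 703: h=6, slots 6,7 occupied → index 8.
Insert 989: h=6, slots 6,7,8,9,10 occupied → index 11.
Insert 171: h=11, slot 11 occupied → index 12.
Table: [., ., ., ., ., ., 456, 872, 703, 883, 922, 989, 171]

10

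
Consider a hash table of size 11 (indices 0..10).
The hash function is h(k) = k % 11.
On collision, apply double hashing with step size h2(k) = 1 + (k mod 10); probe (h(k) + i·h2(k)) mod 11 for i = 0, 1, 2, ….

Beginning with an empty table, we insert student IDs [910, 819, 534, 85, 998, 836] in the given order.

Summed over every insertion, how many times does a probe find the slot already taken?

3

910 hashes to 8; slot 8 is free → place at 8.
819 hashes to 5; slot 5 is free → place at 5.
534 hashes to 6; slot 6 is free → place at 6.
85 hashes to 8, h2=6; 8 taken → place at 3.
998 hashes to 8, h2=9; 8,6 taken → place at 4.
836 hashes to 0; slot 0 is free → place at 0.
Table: [836, ∅, ∅, 85, 998, 819, 534, ∅, 910, ∅, ∅]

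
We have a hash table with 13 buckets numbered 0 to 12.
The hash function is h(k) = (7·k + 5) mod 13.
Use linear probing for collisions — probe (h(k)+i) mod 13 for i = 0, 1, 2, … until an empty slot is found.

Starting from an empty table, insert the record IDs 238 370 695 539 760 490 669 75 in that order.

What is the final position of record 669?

238: h=7 → slot 7
370: h=8 → slot 8
695: h=8, probe 8,9 → slot 9
539: h=8, probe 8,9,10 → slot 10
760: h=8, probe 8,9,10,11 → slot 11
490: h=3 → slot 3
669: h=8, probe 8,9,10,11,12 → slot 12
75: h=10, probe 10,11,12,0 → slot 0
Table: [75, ∅, ∅, 490, ∅, ∅, ∅, 238, 370, 695, 539, 760, 669]

12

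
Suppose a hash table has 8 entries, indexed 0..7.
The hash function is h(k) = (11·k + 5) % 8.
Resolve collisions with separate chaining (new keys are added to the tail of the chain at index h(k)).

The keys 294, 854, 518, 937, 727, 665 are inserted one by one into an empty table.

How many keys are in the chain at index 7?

Insert 294: h=7, bucket 7 empty -> new chain.
Insert 854: h=7, bucket 7 nonempty -> append to chain.
Insert 518: h=7, bucket 7 nonempty -> append to chain.
Insert 937: h=0, bucket 0 empty -> new chain.
Insert 727: h=2, bucket 2 empty -> new chain.
Insert 665: h=0, bucket 0 nonempty -> append to chain.
Final buckets:
0: 937 -> 665
1: _
2: 727
3: _
4: _
5: _
6: _
7: 294 -> 854 -> 518

3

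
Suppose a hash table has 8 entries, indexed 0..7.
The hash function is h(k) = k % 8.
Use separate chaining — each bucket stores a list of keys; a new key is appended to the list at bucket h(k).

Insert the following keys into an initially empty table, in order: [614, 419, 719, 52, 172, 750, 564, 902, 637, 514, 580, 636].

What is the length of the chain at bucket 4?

5

614 → bucket 6
419 → bucket 3
719 → bucket 7
52 → bucket 4
172 → bucket 4 (collision)
750 → bucket 6 (collision)
564 → bucket 4 (collision)
902 → bucket 6 (collision)
637 → bucket 5
514 → bucket 2
580 → bucket 4 (collision)
636 → bucket 4 (collision)
Final buckets:
0: _
1: _
2: 514
3: 419
4: 52 -> 172 -> 564 -> 580 -> 636
5: 637
6: 614 -> 750 -> 902
7: 719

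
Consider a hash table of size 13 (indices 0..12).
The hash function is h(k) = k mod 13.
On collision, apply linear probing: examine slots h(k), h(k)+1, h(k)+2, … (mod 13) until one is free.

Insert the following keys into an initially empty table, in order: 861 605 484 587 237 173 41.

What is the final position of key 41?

861: h=3 => slot 3
605: h=7 => slot 7
484: h=3, probe 3,4 => slot 4
587: h=2 => slot 2
237: h=3, probe 3,4,5 => slot 5
173: h=4, probe 4,5,6 => slot 6
41: h=2, probe 2,3,4,5,6,7,8 => slot 8
Table: [_, _, 587, 861, 484, 237, 173, 605, 41, _, _, _, _]

8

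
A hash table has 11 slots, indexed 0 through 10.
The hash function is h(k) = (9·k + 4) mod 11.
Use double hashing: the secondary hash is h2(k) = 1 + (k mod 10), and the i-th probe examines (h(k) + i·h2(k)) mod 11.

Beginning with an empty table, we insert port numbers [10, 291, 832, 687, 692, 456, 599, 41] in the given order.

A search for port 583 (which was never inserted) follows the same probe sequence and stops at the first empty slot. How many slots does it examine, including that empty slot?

10 hashes to 6; slot 6 is free -> place at 6.
291 hashes to 5; slot 5 is free -> place at 5.
832 hashes to 1; slot 1 is free -> place at 1.
687 hashes to 5, h2=8; 5 taken -> place at 2.
692 hashes to 6, h2=3; 6 taken -> place at 9.
456 hashes to 5, h2=7; 5,1 taken -> place at 8.
599 hashes to 5, h2=10; 5 taken -> place at 4.
41 hashes to 10; slot 10 is free -> place at 10.
Table: [-, 832, 687, -, 599, 291, 10, -, 456, 692, 41]
Lookup 583: h=4, h2=4, probe 4,8,1,5,9,2,6,10,3 → slot 3 empty, not found.

9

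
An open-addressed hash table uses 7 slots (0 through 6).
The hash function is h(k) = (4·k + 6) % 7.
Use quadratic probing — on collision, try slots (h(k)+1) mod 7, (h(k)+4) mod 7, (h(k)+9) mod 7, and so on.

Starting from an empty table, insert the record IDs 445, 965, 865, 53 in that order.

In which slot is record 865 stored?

5

445: h=1 → slot 1
965: h=2 → slot 2
865: h=1, probe 1,2,5 → slot 5
53: h=1, probe 1,2,5,3 → slot 3
Table: [_, 445, 965, 53, _, 865, _]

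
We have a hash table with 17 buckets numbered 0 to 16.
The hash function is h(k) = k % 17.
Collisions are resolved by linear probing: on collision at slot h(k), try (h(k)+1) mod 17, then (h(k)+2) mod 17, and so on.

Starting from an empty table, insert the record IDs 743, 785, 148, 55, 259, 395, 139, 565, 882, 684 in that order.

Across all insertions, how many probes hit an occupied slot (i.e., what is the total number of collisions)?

743: h=12 => slot 12
785: h=3 => slot 3
148: h=12, probe 12,13 => slot 13
55: h=4 => slot 4
259: h=4, probe 4,5 => slot 5
395: h=4, probe 4,5,6 => slot 6
139: h=3, probe 3,4,5,6,7 => slot 7
565: h=4, probe 4,5,6,7,8 => slot 8
882: h=15 => slot 15
684: h=4, probe 4,5,6,7,8,9 => slot 9
Table: [-, -, -, 785, 55, 259, 395, 139, 565, 684, -, -, 743, 148, -, 882, -]

17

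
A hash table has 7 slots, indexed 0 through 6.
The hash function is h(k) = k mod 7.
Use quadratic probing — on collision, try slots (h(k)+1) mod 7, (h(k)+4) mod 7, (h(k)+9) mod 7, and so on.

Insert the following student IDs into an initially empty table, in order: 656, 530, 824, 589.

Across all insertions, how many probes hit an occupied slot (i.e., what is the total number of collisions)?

656: h=5 → slot 5
530: h=5, probe 5,6 → slot 6
824: h=5, probe 5,6,2 → slot 2
589: h=1 → slot 1
Table: [∅, 589, 824, ∅, ∅, 656, 530]

3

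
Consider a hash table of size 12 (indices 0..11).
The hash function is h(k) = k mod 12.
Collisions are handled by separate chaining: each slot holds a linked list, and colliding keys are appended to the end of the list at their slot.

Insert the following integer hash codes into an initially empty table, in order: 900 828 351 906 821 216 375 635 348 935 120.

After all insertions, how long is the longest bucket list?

Insert 900: h=0, bucket 0 empty → new chain.
Insert 828: h=0, bucket 0 nonempty → append to chain.
Insert 351: h=3, bucket 3 empty → new chain.
Insert 906: h=6, bucket 6 empty → new chain.
Insert 821: h=5, bucket 5 empty → new chain.
Insert 216: h=0, bucket 0 nonempty → append to chain.
Insert 375: h=3, bucket 3 nonempty → append to chain.
Insert 635: h=11, bucket 11 empty → new chain.
Insert 348: h=0, bucket 0 nonempty → append to chain.
Insert 935: h=11, bucket 11 nonempty → append to chain.
Insert 120: h=0, bucket 0 nonempty → append to chain.
Final buckets:
0: 900 -> 828 -> 216 -> 348 -> 120
1: ∅
2: ∅
3: 351 -> 375
4: ∅
5: 821
6: 906
7: ∅
8: ∅
9: ∅
10: ∅
11: 635 -> 935

5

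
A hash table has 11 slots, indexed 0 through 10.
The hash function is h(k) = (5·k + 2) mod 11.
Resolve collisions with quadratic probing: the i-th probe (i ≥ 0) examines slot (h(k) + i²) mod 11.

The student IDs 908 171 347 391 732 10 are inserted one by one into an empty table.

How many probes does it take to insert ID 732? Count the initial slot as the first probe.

Insert 908: h=10, slot 10 empty → index 10.
Insert 171: h=10, slot 10 occupied → index 0.
Insert 347: h=10, slots 10,0 occupied → index 3.
Insert 391: h=10, slots 10,0,3 occupied → index 8.
Insert 732: h=10, slots 10,0,3,8 occupied → index 4.
Insert 10: h=8, slot 8 occupied → index 9.
Table: [171, -, -, 347, 732, -, -, -, 391, 10, 908]

5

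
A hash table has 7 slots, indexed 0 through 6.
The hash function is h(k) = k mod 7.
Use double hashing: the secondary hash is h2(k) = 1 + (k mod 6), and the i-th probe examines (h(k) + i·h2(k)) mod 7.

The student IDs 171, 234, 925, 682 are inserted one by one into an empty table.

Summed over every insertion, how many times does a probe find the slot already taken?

171 hashes to 3; slot 3 is free -> place at 3.
234 hashes to 3, h2=1; 3 taken -> place at 4.
925 hashes to 1; slot 1 is free -> place at 1.
682 hashes to 3, h2=5; 3,1 taken -> place at 6.
Table: [∅, 925, ∅, 171, 234, ∅, 682]

3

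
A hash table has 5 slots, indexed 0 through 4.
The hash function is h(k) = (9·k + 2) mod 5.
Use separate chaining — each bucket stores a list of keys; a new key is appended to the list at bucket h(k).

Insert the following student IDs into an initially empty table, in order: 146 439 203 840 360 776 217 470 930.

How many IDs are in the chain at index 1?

146 -> bucket 1
439 -> bucket 3
203 -> bucket 4
840 -> bucket 2
360 -> bucket 2 (collision)
776 -> bucket 1 (collision)
217 -> bucket 0
470 -> bucket 2 (collision)
930 -> bucket 2 (collision)
Final buckets:
0: 217
1: 146 -> 776
2: 840 -> 360 -> 470 -> 930
3: 439
4: 203

2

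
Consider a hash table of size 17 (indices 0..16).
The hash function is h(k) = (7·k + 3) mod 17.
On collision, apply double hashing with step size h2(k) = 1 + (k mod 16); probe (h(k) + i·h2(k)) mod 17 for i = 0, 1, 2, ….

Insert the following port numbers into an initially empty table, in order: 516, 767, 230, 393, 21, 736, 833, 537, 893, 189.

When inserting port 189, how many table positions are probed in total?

4

516: h=11 → slot 11
767: h=0 → slot 0
230: h=15 → slot 15
393: h=0, h2=10, probe 0,10 → slot 10
21: h=14 → slot 14
736: h=4 → slot 4
833: h=3 → slot 3
537: h=5 → slot 5
893: h=15, h2=14, probe 15,12 → slot 12
189: h=0, h2=14, probe 0,14,11,8 → slot 8
Table: [767, —, —, 833, 736, 537, —, —, 189, —, 393, 516, 893, —, 21, 230, —]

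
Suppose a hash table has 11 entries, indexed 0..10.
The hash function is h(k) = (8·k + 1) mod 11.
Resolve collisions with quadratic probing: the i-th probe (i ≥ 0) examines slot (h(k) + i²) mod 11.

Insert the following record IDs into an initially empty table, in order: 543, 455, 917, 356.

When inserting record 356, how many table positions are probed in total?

4

543: h=0 -> slot 0
455: h=0, probe 0,1 -> slot 1
917: h=0, probe 0,1,4 -> slot 4
356: h=0, probe 0,1,4,9 -> slot 9
Table: [543, 455, -, -, 917, -, -, -, -, 356, -]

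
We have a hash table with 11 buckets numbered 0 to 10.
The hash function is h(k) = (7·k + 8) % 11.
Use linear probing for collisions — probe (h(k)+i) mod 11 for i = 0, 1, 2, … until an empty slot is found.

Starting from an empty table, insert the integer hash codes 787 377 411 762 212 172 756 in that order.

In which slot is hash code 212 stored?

Insert 787: h=6, slot 6 empty => index 6.
Insert 377: h=7, slot 7 empty => index 7.
Insert 411: h=3, slot 3 empty => index 3.
Insert 762: h=7, slot 7 occupied => index 8.
Insert 212: h=7, slots 7,8 occupied => index 9.
Insert 172: h=2, slot 2 empty => index 2.
Insert 756: h=9, slot 9 occupied => index 10.
Table: [—, —, 172, 411, —, —, 787, 377, 762, 212, 756]

9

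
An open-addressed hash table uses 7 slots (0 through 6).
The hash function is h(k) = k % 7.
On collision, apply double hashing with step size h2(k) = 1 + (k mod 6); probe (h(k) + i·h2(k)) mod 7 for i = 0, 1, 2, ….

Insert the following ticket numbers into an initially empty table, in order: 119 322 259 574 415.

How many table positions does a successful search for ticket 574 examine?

119 hashes to 0; slot 0 is free => place at 0.
322 hashes to 0, h2=5; 0 taken => place at 5.
259 hashes to 0, h2=2; 0 taken => place at 2.
574 hashes to 0, h2=5; 0,5 taken => place at 3.
415 hashes to 2, h2=2; 2 taken => place at 4.
Table: [119, —, 259, 574, 415, 322, —]
Lookup 574: h=0, h2=5, probe 0,5,3 → found at 3.

3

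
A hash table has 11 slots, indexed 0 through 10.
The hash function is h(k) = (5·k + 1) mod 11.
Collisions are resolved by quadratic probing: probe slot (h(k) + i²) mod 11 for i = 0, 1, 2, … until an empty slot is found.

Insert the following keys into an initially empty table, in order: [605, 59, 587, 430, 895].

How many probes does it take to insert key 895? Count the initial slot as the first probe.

605: h=1 → slot 1
59: h=10 → slot 10
587: h=10, probe 10,0 → slot 0
430: h=6 → slot 6
895: h=10, probe 10,0,3 → slot 3
Table: [587, 605, ∅, 895, ∅, ∅, 430, ∅, ∅, ∅, 59]

3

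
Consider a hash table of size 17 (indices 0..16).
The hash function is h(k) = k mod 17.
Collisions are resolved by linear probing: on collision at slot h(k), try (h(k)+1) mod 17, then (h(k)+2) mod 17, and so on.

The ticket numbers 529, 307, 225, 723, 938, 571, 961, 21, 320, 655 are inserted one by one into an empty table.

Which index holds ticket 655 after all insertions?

12

529: h=2 => slot 2
307: h=1 => slot 1
225: h=4 => slot 4
723: h=9 => slot 9
938: h=3 => slot 3
571: h=10 => slot 10
961: h=9, probe 9,10,11 => slot 11
21: h=4, probe 4,5 => slot 5
320: h=14 => slot 14
655: h=9, probe 9,10,11,12 => slot 12
Table: [-, 307, 529, 938, 225, 21, -, -, -, 723, 571, 961, 655, -, 320, -, -]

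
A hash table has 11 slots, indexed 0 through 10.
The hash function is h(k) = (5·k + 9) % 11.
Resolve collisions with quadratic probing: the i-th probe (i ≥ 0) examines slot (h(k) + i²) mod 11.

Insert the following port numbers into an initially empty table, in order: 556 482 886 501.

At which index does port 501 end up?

556: h=6 → slot 6
482: h=10 → slot 10
886: h=6, probe 6,7 → slot 7
501: h=6, probe 6,7,10,4 → slot 4
Table: [_, _, _, _, 501, _, 556, 886, _, _, 482]

4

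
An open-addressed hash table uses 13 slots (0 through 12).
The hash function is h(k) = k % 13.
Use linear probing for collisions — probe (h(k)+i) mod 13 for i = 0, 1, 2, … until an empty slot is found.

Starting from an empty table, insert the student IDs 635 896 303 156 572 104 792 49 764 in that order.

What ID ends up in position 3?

635: h=11 → slot 11
896: h=12 → slot 12
303: h=4 → slot 4
156: h=0 → slot 0
572: h=0, probe 0,1 → slot 1
104: h=0, probe 0,1,2 → slot 2
792: h=12, probe 12,0,1,2,3 → slot 3
49: h=10 → slot 10
764: h=10, probe 10,11,12,0,1,2,3,4,5 → slot 5
Table: [156, 572, 104, 792, 303, 764, ., ., ., ., 49, 635, 896]

792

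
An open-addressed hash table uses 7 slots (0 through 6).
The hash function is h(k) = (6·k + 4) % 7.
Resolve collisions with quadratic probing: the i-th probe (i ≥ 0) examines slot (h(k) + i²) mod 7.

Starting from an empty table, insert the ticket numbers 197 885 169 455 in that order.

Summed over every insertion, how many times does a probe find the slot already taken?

2

197 hashes to 3; slot 3 is free -> place at 3.
885 hashes to 1; slot 1 is free -> place at 1.
169 hashes to 3; 3 taken -> place at 4.
455 hashes to 4; 4 taken -> place at 5.
Table: [_, 885, _, 197, 169, 455, _]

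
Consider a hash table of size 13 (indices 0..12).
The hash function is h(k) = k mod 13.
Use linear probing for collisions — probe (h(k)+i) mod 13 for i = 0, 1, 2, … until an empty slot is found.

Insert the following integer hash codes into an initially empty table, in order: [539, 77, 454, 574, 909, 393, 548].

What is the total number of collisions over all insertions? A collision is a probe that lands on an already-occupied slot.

5

539: h=6 => slot 6
77: h=12 => slot 12
454: h=12, probe 12,0 => slot 0
574: h=2 => slot 2
909: h=12, probe 12,0,1 => slot 1
393: h=3 => slot 3
548: h=2, probe 2,3,4 => slot 4
Table: [454, 909, 574, 393, 548, -, 539, -, -, -, -, -, 77]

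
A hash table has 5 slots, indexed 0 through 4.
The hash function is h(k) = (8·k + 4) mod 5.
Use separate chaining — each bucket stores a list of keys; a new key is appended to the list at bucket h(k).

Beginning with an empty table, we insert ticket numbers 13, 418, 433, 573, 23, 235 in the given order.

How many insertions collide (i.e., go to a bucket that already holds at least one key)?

Insert 13: h=3, bucket 3 empty → new chain.
Insert 418: h=3, bucket 3 nonempty → append to chain.
Insert 433: h=3, bucket 3 nonempty → append to chain.
Insert 573: h=3, bucket 3 nonempty → append to chain.
Insert 23: h=3, bucket 3 nonempty → append to chain.
Insert 235: h=4, bucket 4 empty → new chain.
Final buckets:
0: -
1: -
2: -
3: 13 -> 418 -> 433 -> 573 -> 23
4: 235

4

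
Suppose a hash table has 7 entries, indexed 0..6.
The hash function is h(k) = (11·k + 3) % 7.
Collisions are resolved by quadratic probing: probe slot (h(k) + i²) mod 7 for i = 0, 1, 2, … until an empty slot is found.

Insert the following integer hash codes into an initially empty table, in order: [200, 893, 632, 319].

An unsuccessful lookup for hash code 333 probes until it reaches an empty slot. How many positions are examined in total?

4

200: h=5 → slot 5
893: h=5, probe 5,6 → slot 6
632: h=4 → slot 4
319: h=5, probe 5,6,2 → slot 2
Table: [∅, ∅, 319, ∅, 632, 200, 893]
Lookup 333: h=5, probe 5,6,2,0 → slot 0 empty, not found.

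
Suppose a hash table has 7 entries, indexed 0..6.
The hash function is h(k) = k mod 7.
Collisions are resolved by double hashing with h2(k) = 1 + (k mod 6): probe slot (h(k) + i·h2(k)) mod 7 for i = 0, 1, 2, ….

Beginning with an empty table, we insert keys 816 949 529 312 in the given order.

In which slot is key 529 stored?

1

816: h=4 => slot 4
949: h=4, h2=2, probe 4,6 => slot 6
529: h=4, h2=2, probe 4,6,1 => slot 1
312: h=4, h2=1, probe 4,5 => slot 5
Table: [-, 529, -, -, 816, 312, 949]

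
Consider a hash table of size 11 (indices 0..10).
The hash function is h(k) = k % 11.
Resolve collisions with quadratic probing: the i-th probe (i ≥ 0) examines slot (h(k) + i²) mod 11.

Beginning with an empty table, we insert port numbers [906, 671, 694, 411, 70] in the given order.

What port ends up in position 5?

411

Insert 906: h=4, slot 4 empty → index 4.
Insert 671: h=0, slot 0 empty → index 0.
Insert 694: h=1, slot 1 empty → index 1.
Insert 411: h=4, slot 4 occupied → index 5.
Insert 70: h=4, slots 4,5 occupied → index 8.
Table: [671, 694, -, -, 906, 411, -, -, 70, -, -]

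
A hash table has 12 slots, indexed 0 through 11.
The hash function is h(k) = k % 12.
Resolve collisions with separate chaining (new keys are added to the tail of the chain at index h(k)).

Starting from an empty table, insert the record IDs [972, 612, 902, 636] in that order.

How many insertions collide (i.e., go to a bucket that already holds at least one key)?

2

Insert 972: h=0, bucket 0 empty -> new chain.
Insert 612: h=0, bucket 0 nonempty -> append to chain.
Insert 902: h=2, bucket 2 empty -> new chain.
Insert 636: h=0, bucket 0 nonempty -> append to chain.
Final buckets:
0: 972 -> 612 -> 636
1: ∅
2: 902
3: ∅
4: ∅
5: ∅
6: ∅
7: ∅
8: ∅
9: ∅
10: ∅
11: ∅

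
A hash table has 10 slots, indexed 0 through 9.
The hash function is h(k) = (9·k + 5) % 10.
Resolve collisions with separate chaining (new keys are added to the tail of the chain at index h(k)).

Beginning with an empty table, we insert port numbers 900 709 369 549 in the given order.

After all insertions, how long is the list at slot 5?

1

Insert 900: h=5, bucket 5 empty → new chain.
Insert 709: h=6, bucket 6 empty → new chain.
Insert 369: h=6, bucket 6 nonempty → append to chain.
Insert 549: h=6, bucket 6 nonempty → append to chain.
Final buckets:
0: -
1: -
2: -
3: -
4: -
5: 900
6: 709 -> 369 -> 549
7: -
8: -
9: -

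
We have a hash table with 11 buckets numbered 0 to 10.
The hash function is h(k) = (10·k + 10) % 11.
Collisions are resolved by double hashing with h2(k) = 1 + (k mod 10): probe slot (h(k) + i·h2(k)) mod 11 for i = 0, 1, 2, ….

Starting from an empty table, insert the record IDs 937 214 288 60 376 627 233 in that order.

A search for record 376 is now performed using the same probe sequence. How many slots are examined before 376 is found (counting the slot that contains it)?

937 hashes to 8; slot 8 is free => place at 8.
214 hashes to 5; slot 5 is free => place at 5.
288 hashes to 8, h2=9; 8 taken => place at 6.
60 hashes to 5, h2=1; 5,6 taken => place at 7.
376 hashes to 8, h2=7; 8 taken => place at 4.
627 hashes to 10; slot 10 is free => place at 10.
233 hashes to 8, h2=4; 8 taken => place at 1.
Table: [—, 233, —, —, 376, 214, 288, 60, 937, —, 627]
Lookup 376: h=8, h2=7, probe 8,4 → found at 4.

2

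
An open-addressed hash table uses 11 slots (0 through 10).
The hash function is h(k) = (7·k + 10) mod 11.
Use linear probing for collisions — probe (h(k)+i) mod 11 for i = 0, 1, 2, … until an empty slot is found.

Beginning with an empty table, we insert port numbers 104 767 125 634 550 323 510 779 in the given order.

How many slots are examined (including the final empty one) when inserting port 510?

3

Insert 104: h=1, slot 1 empty => index 1.
Insert 767: h=0, slot 0 empty => index 0.
Insert 125: h=5, slot 5 empty => index 5.
Insert 634: h=4, slot 4 empty => index 4.
Insert 550: h=10, slot 10 empty => index 10.
Insert 323: h=5, slot 5 occupied => index 6.
Insert 510: h=5, slots 5,6 occupied => index 7.
Insert 779: h=7, slot 7 occupied => index 8.
Table: [767, 104, _, _, 634, 125, 323, 510, 779, _, 550]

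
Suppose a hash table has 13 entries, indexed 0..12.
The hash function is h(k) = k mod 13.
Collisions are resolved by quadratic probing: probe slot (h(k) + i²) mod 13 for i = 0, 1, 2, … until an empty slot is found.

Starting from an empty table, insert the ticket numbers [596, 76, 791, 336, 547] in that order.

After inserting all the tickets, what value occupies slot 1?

596: h=11 => slot 11
76: h=11, probe 11,12 => slot 12
791: h=11, probe 11,12,2 => slot 2
336: h=11, probe 11,12,2,7 => slot 7
547: h=1 => slot 1
Table: [_, 547, 791, _, _, _, _, 336, _, _, _, 596, 76]

547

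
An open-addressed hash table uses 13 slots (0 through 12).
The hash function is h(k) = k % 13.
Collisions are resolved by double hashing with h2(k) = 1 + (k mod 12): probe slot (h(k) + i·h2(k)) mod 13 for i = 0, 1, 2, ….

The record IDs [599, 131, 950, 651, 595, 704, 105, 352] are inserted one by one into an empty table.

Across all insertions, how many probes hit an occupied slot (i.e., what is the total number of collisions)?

Insert 599: h=1, slot 1 empty -> index 1.
Insert 131: h=1, h2=12, slot 1 occupied -> index 0.
Insert 950: h=1, h2=3, slot 1 occupied -> index 4.
Insert 651: h=1, h2=4, slot 1 occupied -> index 5.
Insert 595: h=10, slot 10 empty -> index 10.
Insert 704: h=2, slot 2 empty -> index 2.
Insert 105: h=1, h2=10, slot 1 occupied -> index 11.
Insert 352: h=1, h2=5, slot 1 occupied -> index 6.
Table: [131, 599, 704, —, 950, 651, 352, —, —, —, 595, 105, —]

5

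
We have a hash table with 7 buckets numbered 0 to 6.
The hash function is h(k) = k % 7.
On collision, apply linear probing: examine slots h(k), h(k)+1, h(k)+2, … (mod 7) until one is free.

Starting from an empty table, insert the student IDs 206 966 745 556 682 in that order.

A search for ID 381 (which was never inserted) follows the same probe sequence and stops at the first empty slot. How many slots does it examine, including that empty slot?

206 hashes to 3; slot 3 is free → place at 3.
966 hashes to 0; slot 0 is free → place at 0.
745 hashes to 3; 3 taken → place at 4.
556 hashes to 3; 3,4 taken → place at 5.
682 hashes to 3; 3,4,5 taken → place at 6.
Table: [966, —, —, 206, 745, 556, 682]
Lookup 381: h=3, probe 3,4,5,6,0,1 → slot 1 empty, not found.

6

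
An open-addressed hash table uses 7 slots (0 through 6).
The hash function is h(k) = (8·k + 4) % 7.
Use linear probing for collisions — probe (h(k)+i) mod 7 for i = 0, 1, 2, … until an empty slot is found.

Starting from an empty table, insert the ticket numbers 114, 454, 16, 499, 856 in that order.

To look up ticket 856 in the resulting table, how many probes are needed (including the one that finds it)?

4

114: h=6 → slot 6
454: h=3 → slot 3
16: h=6, probe 6,0 → slot 0
499: h=6, probe 6,0,1 → slot 1
856: h=6, probe 6,0,1,2 → slot 2
Table: [16, 499, 856, 454, —, —, 114]
Lookup 856: h=6, probe 6,0,1,2 → found at 2.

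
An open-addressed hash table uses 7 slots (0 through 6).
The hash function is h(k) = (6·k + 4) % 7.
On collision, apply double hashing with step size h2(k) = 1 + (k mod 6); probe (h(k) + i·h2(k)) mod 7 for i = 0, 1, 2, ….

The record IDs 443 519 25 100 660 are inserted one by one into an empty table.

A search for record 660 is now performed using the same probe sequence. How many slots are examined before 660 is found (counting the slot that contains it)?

Insert 443: h=2, slot 2 empty → index 2.
Insert 519: h=3, slot 3 empty → index 3.
Insert 25: h=0, slot 0 empty → index 0.
Insert 100: h=2, h2=5, slots 2,0 occupied → index 5.
Insert 660: h=2, h2=1, slots 2,3 occupied → index 4.
Table: [25, ., 443, 519, 660, 100, .]
Lookup 660: h=2, h2=1, probe 2,3,4 → found at 4.

3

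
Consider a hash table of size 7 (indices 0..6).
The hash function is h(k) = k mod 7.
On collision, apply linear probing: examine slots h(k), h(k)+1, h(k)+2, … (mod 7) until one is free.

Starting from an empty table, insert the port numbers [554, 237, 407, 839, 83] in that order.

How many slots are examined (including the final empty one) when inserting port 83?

5

554 hashes to 1; slot 1 is free => place at 1.
237 hashes to 6; slot 6 is free => place at 6.
407 hashes to 1; 1 taken => place at 2.
839 hashes to 6; 6 taken => place at 0.
83 hashes to 6; 6,0,1,2 taken => place at 3.
Table: [839, 554, 407, 83, ., ., 237]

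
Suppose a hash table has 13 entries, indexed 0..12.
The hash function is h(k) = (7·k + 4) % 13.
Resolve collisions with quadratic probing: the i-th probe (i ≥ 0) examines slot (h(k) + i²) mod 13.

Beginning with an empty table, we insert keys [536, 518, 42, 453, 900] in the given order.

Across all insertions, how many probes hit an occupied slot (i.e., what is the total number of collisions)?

536: h=12 -> slot 12
518: h=3 -> slot 3
42: h=12, probe 12,0 -> slot 0
453: h=3, probe 3,4 -> slot 4
900: h=12, probe 12,0,3,8 -> slot 8
Table: [42, —, —, 518, 453, —, —, —, 900, —, —, —, 536]

5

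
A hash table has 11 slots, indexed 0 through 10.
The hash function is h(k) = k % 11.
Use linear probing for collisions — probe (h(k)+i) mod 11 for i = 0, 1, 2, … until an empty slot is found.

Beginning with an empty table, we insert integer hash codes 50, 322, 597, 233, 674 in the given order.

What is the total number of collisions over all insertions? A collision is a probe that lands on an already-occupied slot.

Insert 50: h=6, slot 6 empty => index 6.
Insert 322: h=3, slot 3 empty => index 3.
Insert 597: h=3, slot 3 occupied => index 4.
Insert 233: h=2, slot 2 empty => index 2.
Insert 674: h=3, slots 3,4 occupied => index 5.
Table: [., ., 233, 322, 597, 674, 50, ., ., ., .]

3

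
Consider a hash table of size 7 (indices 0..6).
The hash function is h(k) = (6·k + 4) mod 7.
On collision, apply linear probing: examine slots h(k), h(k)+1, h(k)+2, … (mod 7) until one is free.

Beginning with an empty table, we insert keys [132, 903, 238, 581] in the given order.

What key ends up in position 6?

238

Insert 132: h=5, slot 5 empty => index 5.
Insert 903: h=4, slot 4 empty => index 4.
Insert 238: h=4, slots 4,5 occupied => index 6.
Insert 581: h=4, slots 4,5,6 occupied => index 0.
Table: [581, —, —, —, 903, 132, 238]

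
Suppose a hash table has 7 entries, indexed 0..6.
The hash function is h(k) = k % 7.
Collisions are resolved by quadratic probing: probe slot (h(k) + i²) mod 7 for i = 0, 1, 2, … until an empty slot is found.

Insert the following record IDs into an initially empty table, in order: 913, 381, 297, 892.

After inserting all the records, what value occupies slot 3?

Insert 913: h=3, slot 3 empty => index 3.
Insert 381: h=3, slot 3 occupied => index 4.
Insert 297: h=3, slots 3,4 occupied => index 0.
Insert 892: h=3, slots 3,4,0 occupied => index 5.
Table: [297, _, _, 913, 381, 892, _]

913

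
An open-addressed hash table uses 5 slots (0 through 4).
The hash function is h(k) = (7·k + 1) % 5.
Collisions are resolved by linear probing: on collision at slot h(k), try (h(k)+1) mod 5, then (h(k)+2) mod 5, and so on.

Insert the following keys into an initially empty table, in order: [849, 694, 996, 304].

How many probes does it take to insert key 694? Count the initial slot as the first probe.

Insert 849: h=4, slot 4 empty => index 4.
Insert 694: h=4, slot 4 occupied => index 0.
Insert 996: h=3, slot 3 empty => index 3.
Insert 304: h=4, slots 4,0 occupied => index 1.
Table: [694, 304, ., 996, 849]

2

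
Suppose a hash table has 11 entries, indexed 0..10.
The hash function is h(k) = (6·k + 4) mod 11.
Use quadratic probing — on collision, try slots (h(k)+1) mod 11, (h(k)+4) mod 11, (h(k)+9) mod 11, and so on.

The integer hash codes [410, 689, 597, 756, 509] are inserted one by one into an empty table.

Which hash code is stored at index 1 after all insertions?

597

410: h=0 → slot 0
689: h=2 → slot 2
597: h=0, probe 0,1 → slot 1
756: h=8 → slot 8
509: h=0, probe 0,1,4 → slot 4
Table: [410, 597, 689, ., 509, ., ., ., 756, ., .]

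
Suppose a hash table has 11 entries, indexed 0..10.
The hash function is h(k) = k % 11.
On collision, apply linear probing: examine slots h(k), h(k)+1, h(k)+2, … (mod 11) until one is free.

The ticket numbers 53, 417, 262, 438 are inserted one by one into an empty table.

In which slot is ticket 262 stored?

0

Insert 53: h=9, slot 9 empty -> index 9.
Insert 417: h=10, slot 10 empty -> index 10.
Insert 262: h=9, slots 9,10 occupied -> index 0.
Insert 438: h=9, slots 9,10,0 occupied -> index 1.
Table: [262, 438, —, —, —, —, —, —, —, 53, 417]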